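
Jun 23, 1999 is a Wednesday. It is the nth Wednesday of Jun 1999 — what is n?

4th

Day 23 falls in week ⌈23/7⌉ of the month.
Days 1–7 hold the 1st Wednesday, 8–14 the 2nd, 15–21 the 3rd, 22–28 the 4th, 29–31 the 5th.
23 is in the range for the 4th.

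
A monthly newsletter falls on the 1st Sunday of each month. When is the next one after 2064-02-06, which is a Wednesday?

February 2064 starts on a Friday, so its 1st Sunday is 2064-02-03 (2 days in).
That is not after 2064-02-06, so look at March 2064.
March 2064 starts on a Saturday, so its 1st Sunday is 2064-03-02 (1 day in).

2064-03-02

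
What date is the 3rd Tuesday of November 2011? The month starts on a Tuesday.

November 2011 begins on a Tuesday, so the first Tuesday is November 1.
The 3rd Tuesday is 2 weeks later: 1 + 14 = 15.

November 15, 2011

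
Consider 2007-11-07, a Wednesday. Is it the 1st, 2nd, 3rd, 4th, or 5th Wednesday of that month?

1st

Day 7 falls in week ⌈7/7⌉ of the month.
Days 1–7 hold the 1st Wednesday, 8–14 the 2nd, 15–21 the 3rd, 22–28 the 4th, 29–31 the 5th.
7 is in the range for the 1st.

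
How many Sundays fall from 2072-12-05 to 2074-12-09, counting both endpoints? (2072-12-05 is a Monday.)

105

2072-12-05 is a Monday; the first Sunday on or after it is 2072-12-11 (6 days later).
From 2072-12-11 to 2074-12-09: 20 + 365 + 343 = 728 days (rest of 2072, 2073, to 2074-12-09 in 2074).
728 ÷ 7 = 104 full weeks with remainder 0, so 104 more Sundays after the first → 105.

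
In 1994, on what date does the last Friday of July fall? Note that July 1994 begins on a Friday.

29 July 1994

July 1994 begins on a Friday, so the first Friday is July 1.
July 1994 has 31 days. Adding weeks: 1, 8, 15, 22, 29 — the last one ≤ 31 is the 29th.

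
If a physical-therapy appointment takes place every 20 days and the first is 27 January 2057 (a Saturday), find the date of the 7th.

The 7th occurrence is 6 intervals after the first: 6 × 20 = 120 days after 27 January 2057.
January has 31 days — 4 days to the end of January leaves 116.
February has 28 days (88 left).
March has 31 days (57 left).
April has 30 days (27 left).
27 days into May → 27 May 2057.

27 May 2057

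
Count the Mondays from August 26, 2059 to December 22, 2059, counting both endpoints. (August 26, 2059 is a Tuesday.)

17

August 26, 2059 is a Tuesday; the first Monday on or after it is September 1, 2059 (6 days later).
From September 1, 2059 to December 22, 2059: 29 + 31 + 30 + 22 = 112 days (rest of September, October, November, December).
112 ÷ 7 = 16 full weeks with remainder 0, so 16 more Mondays after the first → 17.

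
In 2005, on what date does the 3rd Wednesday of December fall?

The first Wednesday of December 2005 is December 7.
The 3rd Wednesday is 2 weeks later: 7 + 14 = 21.

21 December 2005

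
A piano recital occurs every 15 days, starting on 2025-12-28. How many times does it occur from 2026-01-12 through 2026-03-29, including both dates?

Occurrences land 15·i days after 2025-12-28 for i = 0, 1, 2, …
2026-01-12 is 15 days after the start; 15 ÷ 15 = 1 remainder 0. First occurrence in the window: #2 on 2026-01-12 (1×15 = 15 days in).
2026-03-29 is 91 days after the start; 91 ÷ 15 = 6 remainder 1. Last occurrence in the window: #7 on 2026-03-28.
Occurrences #2 through #7: 6 in total.

6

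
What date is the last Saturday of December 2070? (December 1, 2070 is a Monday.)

27 December 2070

December 2070 begins on a Monday, so the first Saturday is December 6 (5 days later).
December 2070 has 31 days. Adding weeks: 6, 13, 20, 27 — the last one ≤ 31 is the 27th.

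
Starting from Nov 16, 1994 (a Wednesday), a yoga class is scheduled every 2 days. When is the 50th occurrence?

Feb 22, 1995

The 50th occurrence is 49 intervals after the first: 49 × 2 = 98 days after Nov 16, 1994.
Nov has 30 days — 14 days to the end of Nov leaves 84.
Dec has 31 days (53 left).
Jan has 31 days (22 left).
22 days into Feb → Feb 22, 1995.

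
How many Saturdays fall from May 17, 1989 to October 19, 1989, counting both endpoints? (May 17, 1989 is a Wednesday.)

22

May 17, 1989 is a Wednesday; the first Saturday on or after it is May 20, 1989 (3 days later).
From May 20, 1989 to October 19, 1989: 11 + 30 + 31 + 31 + 30 + 19 = 152 days (rest of May, June, July, August, September, October).
152 ÷ 7 = 21 full weeks with remainder 5, so 21 more Saturdays after the first → 22.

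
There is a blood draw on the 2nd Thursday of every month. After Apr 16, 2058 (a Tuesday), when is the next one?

Apr 2058 starts on a Monday; its first Thursday is the 4th, so the 2nd Thursday is the 11th — Apr 11, 2058.
That is not after Apr 16, 2058, so look at May 2058.
May 2058 starts on a Wednesday; its first Thursday is the 2nd, so the 2nd Thursday is the 9th — May 9, 2058.

May 9, 2058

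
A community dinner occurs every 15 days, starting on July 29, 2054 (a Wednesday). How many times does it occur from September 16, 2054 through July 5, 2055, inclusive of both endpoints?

19

Occurrences land 15·i days after July 29, 2054 for i = 0, 1, 2, …
September 16, 2054 is 49 days after the start; 49 ÷ 15 = 3 remainder 4; since the remainder is 4, round up to i = 4. First occurrence in the window: #5 on September 27, 2054 (4×15 = 60 days in).
July 5, 2055 is 341 days after the start; 341 ÷ 15 = 22 remainder 11. Last occurrence in the window: #23 on June 24, 2055.
Occurrences #5 through #23: 19 in total.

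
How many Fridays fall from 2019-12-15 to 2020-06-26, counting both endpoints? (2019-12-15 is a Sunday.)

2019-12-15 is a Sunday; the first Friday on or after it is 2019-12-20 (5 days later).
From 2019-12-20 to 2020-06-26: 11 + 31 + 29 + 31 + 30 + 31 + 26 = 189 days (rest of December, January, February, March, April, May, June).
189 ÷ 7 = 27 full weeks with remainder 0, so 27 more Fridays after the first → 28.

28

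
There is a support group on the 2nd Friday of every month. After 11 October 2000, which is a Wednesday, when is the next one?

13 October 2000

October 2000 starts on a Sunday; its first Friday is the 6th, so the 2nd Friday is the 13th — 13 October 2000.
13 October 2000 is after 11 October 2000, so that is the next one.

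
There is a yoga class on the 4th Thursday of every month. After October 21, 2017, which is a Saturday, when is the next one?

October 26, 2017

October 2017 starts on a Sunday; its first Thursday is the 5th, so the 4th Thursday is the 26th — October 26, 2017.
October 26, 2017 is after October 21, 2017, so that is the next one.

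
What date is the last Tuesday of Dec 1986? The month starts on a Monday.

Dec 1986 begins on a Monday, so the first Tuesday is Dec 2 (1 day later).
Dec 1986 has 31 days. Adding weeks: 2, 9, 16, 23, 30 — the last one ≤ 31 is the 30th.

Dec 30, 1986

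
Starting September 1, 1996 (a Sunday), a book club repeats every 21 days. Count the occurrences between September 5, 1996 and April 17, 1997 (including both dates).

10

Occurrences land 21·i days after September 1, 1996 for i = 0, 1, 2, …
September 5, 1996 is 4 days after the start; 4 ÷ 21 = 0 remainder 4; since the remainder is 4, round up to i = 1. First occurrence in the window: #2 on September 22, 1996 (1×21 = 21 days in).
April 17, 1997 is 228 days after the start; 228 ÷ 21 = 10 remainder 18. Last occurrence in the window: #11 on March 30, 1997.
Occurrences #2 through #11: 10 in total.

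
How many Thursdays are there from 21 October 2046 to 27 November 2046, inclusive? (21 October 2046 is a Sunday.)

5

21 October 2046 is a Sunday; the first Thursday on or after it is 25 October 2046 (4 days later).
From 25 October 2046 to 27 November 2046: 6 + 27 = 33 days (rest of October, November).
33 ÷ 7 = 4 full weeks with remainder 5, so 4 more Thursdays after the first → 5.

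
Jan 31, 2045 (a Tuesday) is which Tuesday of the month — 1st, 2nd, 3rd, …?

5th

Day 31 falls in week ⌈31/7⌉ of the month.
Days 1–7 hold the 1st Tuesday, 8–14 the 2nd, 15–21 the 3rd, 22–28 the 4th, 29–31 the 5th.
31 is in the range for the 5th.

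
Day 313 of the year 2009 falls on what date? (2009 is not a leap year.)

2009-11-09

January has 31 days (313 − 31 = 282 remain).
February has 28 days (282 − 28 = 254 remain).
March has 31 days (254 − 31 = 223 remain).
April has 30 days (223 − 30 = 193 remain).
May has 31 days (193 − 31 = 162 remain).
June has 30 days (162 − 30 = 132 remain).
July has 31 days (132 − 31 = 101 remain).
August has 31 days (101 − 31 = 70 remain).
September has 30 days (70 − 30 = 40 remain).
October has 31 days (40 − 31 = 9 remain).
9 into November → November 9.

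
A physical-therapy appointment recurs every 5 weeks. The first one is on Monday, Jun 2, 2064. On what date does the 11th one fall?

May 18, 2065

The 11th occurrence is 10 intervals after the first: 10 × 35 = 350 days after Jun 2, 2064.
Jun has 30 days — 28 days to the end of Jun leaves 322.
Jul has 31 days (291 left).
Aug has 31 days (260 left).
Sep has 30 days (230 left).
Oct has 31 days (199 left).
Nov has 30 days (169 left).
Dec has 31 days (138 left).
Jan has 31 days (107 left).
Feb has 28 days (79 left).
Mar has 31 days (48 left).
Apr has 30 days (18 left).
18 days into May → May 18, 2065.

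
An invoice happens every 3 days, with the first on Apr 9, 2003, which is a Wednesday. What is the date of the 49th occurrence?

The 49th occurrence is 48 intervals after the first: 48 × 3 = 144 days after Apr 9, 2003.
Apr has 30 days — 21 days to the end of Apr leaves 123.
May has 31 days (92 left).
Jun has 30 days (62 left).
Jul has 31 days (31 left).
31 days into Aug → Aug 31, 2003.

Aug 31, 2003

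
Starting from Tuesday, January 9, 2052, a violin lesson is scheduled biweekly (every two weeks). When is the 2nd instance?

The 2nd occurrence is 1 interval after the first: 1 × 14 = 14 days after January 9, 2052.
14 days later is January 23, 2052.

January 23, 2052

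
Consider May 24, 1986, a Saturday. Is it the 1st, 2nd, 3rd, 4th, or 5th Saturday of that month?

Day 24 falls in week ⌈24/7⌉ of the month.
Days 1–7 hold the 1st Saturday, 8–14 the 2nd, 15–21 the 3rd, 22–28 the 4th, 29–31 the 5th.
24 is in the range for the 4th.

4th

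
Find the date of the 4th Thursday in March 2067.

March 2067 begins on a Tuesday, so the first Thursday is March 3 (2 days later).
The 4th Thursday is 3 weeks later: 3 + 21 = 24.

24 March 2067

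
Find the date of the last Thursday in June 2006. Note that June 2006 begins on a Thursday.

June 2006 begins on a Thursday, so the first Thursday is June 1.
June 2006 has 30 days. Adding weeks: 1, 8, 15, 22, 29 — the last one ≤ 30 is the 29th.

2006-06-29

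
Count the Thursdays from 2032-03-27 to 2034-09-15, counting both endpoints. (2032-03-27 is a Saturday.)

2032-03-27 is a Saturday; the first Thursday on or after it is 2032-04-01 (5 days later).
From 2032-04-01 to 2034-09-15: 274 + 365 + 258 = 897 days (rest of 2032, 2033, to 2034-09-15 in 2034).
897 ÷ 7 = 128 full weeks with remainder 1, so 128 more Thursdays after the first → 129.

129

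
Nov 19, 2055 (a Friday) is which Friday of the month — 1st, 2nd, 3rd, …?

Day 19 falls in week ⌈19/7⌉ of the month.
Days 1–7 hold the 1st Friday, 8–14 the 2nd, 15–21 the 3rd, 22–28 the 4th, 29–31 the 5th.
19 is in the range for the 3rd.

3rd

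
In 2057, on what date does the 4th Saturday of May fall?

May 2057 begins on a Tuesday, so the first Saturday is May 5 (4 days later).
The 4th Saturday is 3 weeks later: 5 + 21 = 26.

26 May 2057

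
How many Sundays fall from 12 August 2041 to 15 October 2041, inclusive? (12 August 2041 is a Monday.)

9

12 August 2041 is a Monday; the first Sunday on or after it is 18 August 2041 (6 days later).
From 18 August 2041 to 15 October 2041: 13 + 30 + 15 = 58 days (rest of August, September, October).
58 ÷ 7 = 8 full weeks with remainder 2, so 8 more Sundays after the first → 9.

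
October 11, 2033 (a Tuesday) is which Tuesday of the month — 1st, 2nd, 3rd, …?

Day 11 falls in week ⌈11/7⌉ of the month.
Days 1–7 hold the 1st Tuesday, 8–14 the 2nd, 15–21 the 3rd, 22–28 the 4th, 29–31 the 5th.
11 is in the range for the 2nd.

2nd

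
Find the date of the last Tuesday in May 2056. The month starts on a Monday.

May 2056 begins on a Monday, so the first Tuesday is May 2 (1 day later).
May 2056 has 31 days. Adding weeks: 2, 9, 16, 23, 30 — the last one ≤ 31 is the 30th.

2056-05-30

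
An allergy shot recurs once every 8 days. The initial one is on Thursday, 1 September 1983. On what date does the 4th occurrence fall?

25 September 1983

The 4th occurrence is 3 intervals after the first: 3 × 8 = 24 days after 1 September 1983.
24 days later is 25 September 1983.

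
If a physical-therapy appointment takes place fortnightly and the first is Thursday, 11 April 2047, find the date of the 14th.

10 October 2047

The 14th occurrence is 13 intervals after the first: 13 × 14 = 182 days after 11 April 2047.
April has 30 days — 19 days to the end of April leaves 163.
May has 31 days (132 left).
June has 30 days (102 left).
July has 31 days (71 left).
August has 31 days (40 left).
September has 30 days (10 left).
10 days into October → 10 October 2047.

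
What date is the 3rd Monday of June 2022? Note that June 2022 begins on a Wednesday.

2022-06-20

June 2022 begins on a Wednesday, so the first Monday is June 6 (5 days later).
The 3rd Monday is 2 weeks later: 6 + 14 = 20.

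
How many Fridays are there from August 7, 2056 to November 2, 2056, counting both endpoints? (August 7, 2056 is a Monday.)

12

August 7, 2056 is a Monday; the first Friday on or after it is August 11, 2056 (4 days later).
From August 11, 2056 to November 2, 2056: 20 + 30 + 31 + 2 = 83 days (rest of August, September, October, November).
83 ÷ 7 = 11 full weeks with remainder 6, so 11 more Fridays after the first → 12.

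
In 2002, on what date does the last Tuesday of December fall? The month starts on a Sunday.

December 2002 begins on a Sunday, so the first Tuesday is December 3 (2 days later).
December 2002 has 31 days. Adding weeks: 3, 10, 17, 24, 31 — the last one ≤ 31 is the 31st.

2002-12-31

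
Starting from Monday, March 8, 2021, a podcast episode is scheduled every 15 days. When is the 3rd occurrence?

April 7, 2021

The 3rd occurrence is 2 intervals after the first: 2 × 15 = 30 days after March 8, 2021.
March has 31 days — 23 days to the end of March leaves 7.
7 days into April → April 7, 2021.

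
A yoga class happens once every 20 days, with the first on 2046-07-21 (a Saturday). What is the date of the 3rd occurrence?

2046-08-30

The 3rd occurrence is 2 intervals after the first: 2 × 20 = 40 days after 2046-07-21.
July has 31 days — 10 days to the end of July leaves 30.
30 days into August → 2046-08-30.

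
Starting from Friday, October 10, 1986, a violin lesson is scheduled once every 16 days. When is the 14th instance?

May 6, 1987

The 14th occurrence is 13 intervals after the first: 13 × 16 = 208 days after October 10, 1986.
October has 31 days — 21 days to the end of October leaves 187.
November has 30 days (157 left).
December has 31 days (126 left).
January has 31 days (95 left).
February has 28 days (67 left).
March has 31 days (36 left).
April has 30 days (6 left).
6 days into May → May 6, 1987.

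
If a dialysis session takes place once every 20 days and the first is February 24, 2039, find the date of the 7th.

June 24, 2039

The 7th occurrence is 6 intervals after the first: 6 × 20 = 120 days after February 24, 2039.
February has 28 days — 4 days to the end of February leaves 116.
March has 31 days (85 left).
April has 30 days (55 left).
May has 31 days (24 left).
24 days into June → June 24, 2039.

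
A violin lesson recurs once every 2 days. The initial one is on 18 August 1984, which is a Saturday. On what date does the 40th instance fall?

4 November 1984

The 40th occurrence is 39 intervals after the first: 39 × 2 = 78 days after 18 August 1984.
August has 31 days — 13 days to the end of August leaves 65.
September has 30 days (35 left).
October has 31 days (4 left).
4 days into November → 4 November 1984.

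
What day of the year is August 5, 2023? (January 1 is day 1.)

Days in months before August: 31 + 28 + 31 + 30 + 31 + 30 + 31 = 212.
Plus 5 days into August → day 217.

217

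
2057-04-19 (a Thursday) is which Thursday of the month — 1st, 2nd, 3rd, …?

Day 19 falls in week ⌈19/7⌉ of the month.
Days 1–7 hold the 1st Thursday, 8–14 the 2nd, 15–21 the 3rd, 22–28 the 4th, 29–31 the 5th.
19 is in the range for the 3rd.

3rd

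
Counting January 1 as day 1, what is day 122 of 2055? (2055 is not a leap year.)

2 May 2055

January has 31 days (122 − 31 = 91 remain).
February has 28 days (91 − 28 = 63 remain).
March has 31 days (63 − 31 = 32 remain).
April has 30 days (32 − 30 = 2 remain).
2 into May → May 2.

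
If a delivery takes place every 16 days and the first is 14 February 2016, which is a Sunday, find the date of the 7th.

The 7th occurrence is 6 intervals after the first: 6 × 16 = 96 days after 14 February 2016.
February has 29 days — 15 days to the end of February leaves 81.
March has 31 days (50 left).
April has 30 days (20 left).
20 days into May → 20 May 2016.

20 May 2016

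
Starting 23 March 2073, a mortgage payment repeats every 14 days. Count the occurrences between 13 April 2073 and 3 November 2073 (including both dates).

Occurrences land 14·i days after 23 March 2073 for i = 0, 1, 2, …
13 April 2073 is 21 days after the start; 21 ÷ 14 = 1 remainder 7; since the remainder is 7, round up to i = 2. First occurrence in the window: #3 on 20 April 2073 (2×14 = 28 days in).
3 November 2073 is 225 days after the start; 225 ÷ 14 = 16 remainder 1. Last occurrence in the window: #17 on 2 November 2073.
Occurrences #3 through #17: 15 in total.

15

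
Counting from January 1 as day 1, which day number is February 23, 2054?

Days in months before February: 31 = 31.
Plus 23 days into February → day 54.

54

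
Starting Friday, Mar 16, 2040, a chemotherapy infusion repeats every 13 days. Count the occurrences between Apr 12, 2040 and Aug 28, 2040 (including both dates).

Occurrences land 13·i days after Mar 16, 2040 for i = 0, 1, 2, …
Apr 12, 2040 is 27 days after the start; 27 ÷ 13 = 2 remainder 1; since the remainder is 1, round up to i = 3. First occurrence in the window: #4 on Apr 24, 2040 (3×13 = 39 days in).
Aug 28, 2040 is 165 days after the start; 165 ÷ 13 = 12 remainder 9. Last occurrence in the window: #13 on Aug 19, 2040.
Occurrences #4 through #13: 10 in total.

10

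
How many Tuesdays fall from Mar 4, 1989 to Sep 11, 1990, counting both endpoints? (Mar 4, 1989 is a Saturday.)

80

Mar 4, 1989 is a Saturday; the first Tuesday on or after it is Mar 7, 1989 (3 days later).
From Mar 7, 1989 to Sep 11, 1990: 299 + 254 = 553 days (rest of 1989, to Sep 11, 1990 in 1990).
553 ÷ 7 = 79 full weeks with remainder 0, so 79 more Tuesdays after the first → 80.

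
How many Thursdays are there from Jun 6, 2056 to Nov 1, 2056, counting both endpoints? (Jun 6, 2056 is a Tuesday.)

Jun 6, 2056 is a Tuesday; the first Thursday on or after it is Jun 8, 2056 (2 days later).
From Jun 8, 2056 to Nov 1, 2056: 22 + 31 + 31 + 30 + 31 + 1 = 146 days (rest of Jun, Jul, Aug, Sep, Oct, Nov).
146 ÷ 7 = 20 full weeks with remainder 6, so 20 more Thursdays after the first → 21.

21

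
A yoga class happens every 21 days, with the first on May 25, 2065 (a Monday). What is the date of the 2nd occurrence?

Jun 15, 2065

The 2nd occurrence is 1 interval after the first: 1 × 21 = 21 days after May 25, 2065.
May has 31 days — 6 days to the end of May leaves 15.
15 days into Jun → Jun 15, 2065.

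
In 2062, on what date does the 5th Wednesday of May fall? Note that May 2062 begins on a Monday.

May 2062 begins on a Monday, so the first Wednesday is May 3 (2 days later).
The 5th Wednesday is 4 weeks later: 3 + 28 = 31.

31 May 2062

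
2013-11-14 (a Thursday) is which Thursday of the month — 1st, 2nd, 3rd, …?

Day 14 falls in week ⌈14/7⌉ of the month.
Days 1–7 hold the 1st Thursday, 8–14 the 2nd, 15–21 the 3rd, 22–28 the 4th, 29–31 the 5th.
14 is in the range for the 2nd.

2nd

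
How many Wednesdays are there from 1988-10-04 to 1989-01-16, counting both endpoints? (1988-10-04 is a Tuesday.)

1988-10-04 is a Tuesday; the first Wednesday on or after it is 1988-10-05 (1 day later).
From 1988-10-05 to 1989-01-16: 26 + 30 + 31 + 16 = 103 days (rest of October, November, December, January).
103 ÷ 7 = 14 full weeks with remainder 5, so 14 more Wednesdays after the first → 15.

15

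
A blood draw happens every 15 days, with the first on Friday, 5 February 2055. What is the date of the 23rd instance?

The 23rd occurrence is 22 intervals after the first: 22 × 15 = 330 days after 5 February 2055.
February has 28 days — 23 days to the end of February leaves 307.
March has 31 days (276 left).
April has 30 days (246 left).
May has 31 days (215 left).
June has 30 days (185 left).
July has 31 days (154 left).
August has 31 days (123 left).
September has 30 days (93 left).
October has 31 days (62 left).
November has 30 days (32 left).
December has 31 days (1 left).
1 day into January → 1 January 2056.

1 January 2056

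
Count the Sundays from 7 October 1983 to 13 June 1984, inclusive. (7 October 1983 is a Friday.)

7 October 1983 is a Friday; the first Sunday on or after it is 9 October 1983 (2 days later).
From 9 October 1983 to 13 June 1984: 22 + 30 + 31 + 31 + 29 + 31 + 30 + 31 + 13 = 248 days (rest of October, November, December, January, February, March, April, May, June).
248 ÷ 7 = 35 full weeks with remainder 3, so 35 more Sundays after the first → 36.

36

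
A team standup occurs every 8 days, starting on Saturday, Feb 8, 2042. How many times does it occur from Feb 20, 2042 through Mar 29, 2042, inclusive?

Occurrences land 8·i days after Feb 8, 2042 for i = 0, 1, 2, …
Feb 20, 2042 is 12 days after the start; 12 ÷ 8 = 1 remainder 4; since the remainder is 4, round up to i = 2. First occurrence in the window: #3 on Feb 24, 2042 (2×8 = 16 days in).
Mar 29, 2042 is 49 days after the start; 49 ÷ 8 = 6 remainder 1. Last occurrence in the window: #7 on Mar 28, 2042.
Occurrences #3 through #7: 5 in total.

5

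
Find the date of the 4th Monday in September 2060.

September 2060 begins on a Wednesday, so the first Monday is September 6 (5 days later).
The 4th Monday is 3 weeks later: 6 + 21 = 27.

2060-09-27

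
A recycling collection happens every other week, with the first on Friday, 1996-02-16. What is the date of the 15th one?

1996-08-30

The 15th occurrence is 14 intervals after the first: 14 × 14 = 196 days after 1996-02-16.
February has 29 days — 13 days to the end of February leaves 183.
March has 31 days (152 left).
April has 30 days (122 left).
May has 31 days (91 left).
June has 30 days (61 left).
July has 31 days (30 left).
30 days into August → 1996-08-30.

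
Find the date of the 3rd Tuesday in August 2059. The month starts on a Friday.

19 August 2059

August 2059 begins on a Friday, so the first Tuesday is August 5 (4 days later).
The 3rd Tuesday is 2 weeks later: 5 + 14 = 19.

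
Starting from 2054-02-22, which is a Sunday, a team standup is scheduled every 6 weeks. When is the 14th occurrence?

The 14th occurrence is 13 intervals after the first: 13 × 42 = 546 days after 2054-02-22.
February has 28 days — 6 days to the end of February leaves 540.
From end of February to end of 2054 is 306 days (234 left).
January has 31 days (203 left).
February has 28 days (175 left).
March has 31 days (144 left).
April has 30 days (114 left).
May has 31 days (83 left).
June has 30 days (53 left).
July has 31 days (22 left).
22 days into August → 2055-08-22.

2055-08-22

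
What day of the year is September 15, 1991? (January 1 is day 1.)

Days in months before September: 31 + 28 + 31 + 30 + 31 + 30 + 31 + 31 = 243.
Plus 15 days into September → day 258.

258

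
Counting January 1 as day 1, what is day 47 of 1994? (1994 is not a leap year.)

February 16, 1994

January has 31 days (47 − 31 = 16 remain).
16 into February → February 16.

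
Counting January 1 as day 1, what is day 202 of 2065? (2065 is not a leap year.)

21 July 2065

January has 31 days (202 − 31 = 171 remain).
February has 28 days (171 − 28 = 143 remain).
March has 31 days (143 − 31 = 112 remain).
April has 30 days (112 − 30 = 82 remain).
May has 31 days (82 − 31 = 51 remain).
June has 30 days (51 − 30 = 21 remain).
21 into July → July 21.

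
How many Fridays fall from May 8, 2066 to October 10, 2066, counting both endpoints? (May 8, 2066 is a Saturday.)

May 8, 2066 is a Saturday; the first Friday on or after it is May 14, 2066 (6 days later).
From May 14, 2066 to October 10, 2066: 17 + 30 + 31 + 31 + 30 + 10 = 149 days (rest of May, June, July, August, September, October).
149 ÷ 7 = 21 full weeks with remainder 2, so 21 more Fridays after the first → 22.

22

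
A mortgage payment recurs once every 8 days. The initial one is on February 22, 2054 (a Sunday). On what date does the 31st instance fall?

The 31st occurrence is 30 intervals after the first: 30 × 8 = 240 days after February 22, 2054.
February has 28 days — 6 days to the end of February leaves 234.
March has 31 days (203 left).
April has 30 days (173 left).
May has 31 days (142 left).
June has 30 days (112 left).
July has 31 days (81 left).
August has 31 days (50 left).
September has 30 days (20 left).
20 days into October → October 20, 2054.

October 20, 2054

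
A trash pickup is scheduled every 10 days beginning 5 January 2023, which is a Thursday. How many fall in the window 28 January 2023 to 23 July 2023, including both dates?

Occurrences land 10·i days after 5 January 2023 for i = 0, 1, 2, …
28 January 2023 is 23 days after the start; 23 ÷ 10 = 2 remainder 3; since the remainder is 3, round up to i = 3. First occurrence in the window: #4 on 4 February 2023 (3×10 = 30 days in).
23 July 2023 is 199 days after the start; 199 ÷ 10 = 19 remainder 9. Last occurrence in the window: #20 on 14 July 2023.
Occurrences #4 through #20: 17 in total.

17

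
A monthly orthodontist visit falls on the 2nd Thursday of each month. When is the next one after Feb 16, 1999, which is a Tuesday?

Feb 1999 starts on a Monday; its first Thursday is the 4th, so the 2nd Thursday is the 11th — Feb 11, 1999.
That is not after Feb 16, 1999, so look at Mar 1999.
Mar 1999 starts on a Monday; its first Thursday is the 4th, so the 2nd Thursday is the 11th — Mar 11, 1999.

Mar 11, 1999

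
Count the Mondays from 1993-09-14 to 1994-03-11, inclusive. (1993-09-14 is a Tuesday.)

1993-09-14 is a Tuesday; the first Monday on or after it is 1993-09-20 (6 days later).
From 1993-09-20 to 1994-03-11: 10 + 31 + 30 + 31 + 31 + 28 + 11 = 172 days (rest of September, October, November, December, January, February, March).
172 ÷ 7 = 24 full weeks with remainder 4, so 24 more Mondays after the first → 25.

25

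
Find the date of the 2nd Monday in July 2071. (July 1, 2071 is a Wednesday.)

July 2071 begins on a Wednesday, so the first Monday is July 6 (5 days later).
The 2nd Monday is 1 weeks later: 6 + 7 = 13.

2071-07-13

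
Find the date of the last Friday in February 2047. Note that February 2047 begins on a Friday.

22 February 2047

February 2047 begins on a Friday, so the first Friday is February 1.
February 2047 has 28 days. Adding weeks: 1, 8, 15, 22 — the last one ≤ 28 is the 22nd.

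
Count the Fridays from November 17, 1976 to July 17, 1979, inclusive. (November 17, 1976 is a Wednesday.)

November 17, 1976 is a Wednesday; the first Friday on or after it is November 19, 1976 (2 days later).
From November 19, 1976 to July 17, 1979: 42 + 365 + 365 + 198 = 970 days (rest of 1976, 1977, 1978, to July 17, 1979 in 1979).
970 ÷ 7 = 138 full weeks with remainder 4, so 138 more Fridays after the first → 139.

139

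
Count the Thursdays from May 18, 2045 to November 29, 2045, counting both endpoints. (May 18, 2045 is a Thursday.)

28

May 18, 2045 is a Thursday; the first Thursday on or after it is May 18, 2045.
From May 18, 2045 to November 29, 2045: 13 + 30 + 31 + 31 + 30 + 31 + 29 = 195 days (rest of May, June, July, August, September, October, November).
195 ÷ 7 = 27 full weeks with remainder 6, so 27 more Thursdays after the first → 28.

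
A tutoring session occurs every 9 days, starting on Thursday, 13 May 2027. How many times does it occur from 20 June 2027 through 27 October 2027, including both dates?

14

Occurrences land 9·i days after 13 May 2027 for i = 0, 1, 2, …
20 June 2027 is 38 days after the start; 38 ÷ 9 = 4 remainder 2; since the remainder is 2, round up to i = 5. First occurrence in the window: #6 on 27 June 2027 (5×9 = 45 days in).
27 October 2027 is 167 days after the start; 167 ÷ 9 = 18 remainder 5. Last occurrence in the window: #19 on 22 October 2027.
Occurrences #6 through #19: 14 in total.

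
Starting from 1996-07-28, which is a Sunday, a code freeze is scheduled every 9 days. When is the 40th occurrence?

1997-07-14

The 40th occurrence is 39 intervals after the first: 39 × 9 = 351 days after 1996-07-28.
July has 31 days — 3 days to the end of July leaves 348.
August has 31 days (317 left).
September has 30 days (287 left).
October has 31 days (256 left).
November has 30 days (226 left).
December has 31 days (195 left).
January has 31 days (164 left).
February has 28 days (136 left).
March has 31 days (105 left).
April has 30 days (75 left).
May has 31 days (44 left).
June has 30 days (14 left).
14 days into July → 1997-07-14.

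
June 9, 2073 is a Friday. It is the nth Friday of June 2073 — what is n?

2nd

Day 9 falls in week ⌈9/7⌉ of the month.
Days 1–7 hold the 1st Friday, 8–14 the 2nd, 15–21 the 3rd, 22–28 the 4th, 29–31 the 5th.
9 is in the range for the 2nd.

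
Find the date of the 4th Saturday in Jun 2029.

Jun 23, 2029

Jun 2029 begins on a Friday, so the first Saturday is Jun 2 (1 day later).
The 4th Saturday is 3 weeks later: 2 + 21 = 23.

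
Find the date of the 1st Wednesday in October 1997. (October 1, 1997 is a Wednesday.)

October 1, 1997

October 1997 begins on a Wednesday, so the first Wednesday is October 1.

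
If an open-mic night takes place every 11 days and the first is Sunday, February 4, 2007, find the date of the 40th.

The 40th occurrence is 39 intervals after the first: 39 × 11 = 429 days after February 4, 2007.
February has 28 days — 24 days to the end of February leaves 405.
From end of February to end of 2007 is 306 days (99 left).
January has 31 days (68 left).
February has 29 days (39 left).
March has 31 days (8 left).
8 days into April → April 8, 2008.

April 8, 2008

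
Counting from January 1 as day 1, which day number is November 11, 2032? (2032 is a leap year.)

Days in months before November: 31 + 29 + 31 + 30 + 31 + 30 + 31 + 31 + 30 + 31 = 305.
Plus 11 days into November → day 316.

316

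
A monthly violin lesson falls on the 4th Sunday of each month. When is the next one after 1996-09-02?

September 1996 starts on a Sunday; its first Sunday is the 1st, so the 4th Sunday is the 22nd — 1996-09-22.
1996-09-22 is after 1996-09-02, so that is the next one.

1996-09-22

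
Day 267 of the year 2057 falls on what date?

January has 31 days (267 − 31 = 236 remain).
February has 28 days (236 − 28 = 208 remain).
March has 31 days (208 − 31 = 177 remain).
April has 30 days (177 − 30 = 147 remain).
May has 31 days (147 − 31 = 116 remain).
June has 30 days (116 − 30 = 86 remain).
July has 31 days (86 − 31 = 55 remain).
August has 31 days (55 − 31 = 24 remain).
24 into September → September 24.

September 24, 2057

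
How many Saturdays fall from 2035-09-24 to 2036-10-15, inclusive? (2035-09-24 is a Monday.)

2035-09-24 is a Monday; the first Saturday on or after it is 2035-09-29 (5 days later).
From 2035-09-29 to 2036-10-15: 93 + 289 = 382 days (rest of 2035, to 2036-10-15 in 2036).
382 ÷ 7 = 54 full weeks with remainder 4, so 54 more Saturdays after the first → 55.

55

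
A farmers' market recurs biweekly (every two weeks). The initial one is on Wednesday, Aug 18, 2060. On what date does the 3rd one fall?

The 3rd occurrence is 2 intervals after the first: 2 × 14 = 28 days after Aug 18, 2060.
Aug has 31 days — 13 days to the end of Aug leaves 15.
15 days into Sep → Sep 15, 2060.

Sep 15, 2060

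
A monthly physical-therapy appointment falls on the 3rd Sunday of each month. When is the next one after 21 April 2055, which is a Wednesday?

16 May 2055

April 2055 starts on a Thursday; its first Sunday is the 4th, so the 3rd Sunday is the 18th — 18 April 2055.
That is not after 21 April 2055, so look at May 2055.
May 2055 starts on a Saturday; its first Sunday is the 2nd, so the 3rd Sunday is the 16th — 16 May 2055.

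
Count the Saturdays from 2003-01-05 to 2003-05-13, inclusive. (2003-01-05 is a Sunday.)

2003-01-05 is a Sunday; the first Saturday on or after it is 2003-01-11 (6 days later).
From 2003-01-11 to 2003-05-13: 20 + 28 + 31 + 30 + 13 = 122 days (rest of January, February, March, April, May).
122 ÷ 7 = 17 full weeks with remainder 3, so 17 more Saturdays after the first → 18.

18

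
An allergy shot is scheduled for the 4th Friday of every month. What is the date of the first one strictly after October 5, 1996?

October 25, 1996

October 1996 starts on a Tuesday; its first Friday is the 4th, so the 4th Friday is the 25th — October 25, 1996.
October 25, 1996 is after October 5, 1996, so that is the next one.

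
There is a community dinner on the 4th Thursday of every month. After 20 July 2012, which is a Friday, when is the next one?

July 2012 starts on a Sunday; its first Thursday is the 5th, so the 4th Thursday is the 26th — 26 July 2012.
26 July 2012 is after 20 July 2012, so that is the next one.

26 July 2012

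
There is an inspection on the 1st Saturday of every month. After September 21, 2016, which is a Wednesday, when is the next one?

October 1, 2016

September 2016 starts on a Thursday, so its 1st Saturday is September 3, 2016 (2 days in).
That is not after September 21, 2016, so look at October 2016.
October 2016 starts on a Saturday, so its 1st Saturday is October 1, 2016.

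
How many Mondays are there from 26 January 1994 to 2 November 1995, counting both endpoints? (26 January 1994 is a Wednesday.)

26 January 1994 is a Wednesday; the first Monday on or after it is 31 January 1994 (5 days later).
From 31 January 1994 to 2 November 1995: 334 + 306 = 640 days (rest of 1994, to 2 November 1995 in 1995).
640 ÷ 7 = 91 full weeks with remainder 3, so 91 more Mondays after the first → 92.

92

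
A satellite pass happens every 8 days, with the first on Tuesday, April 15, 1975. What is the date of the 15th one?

The 15th occurrence is 14 intervals after the first: 14 × 8 = 112 days after April 15, 1975.
April has 30 days — 15 days to the end of April leaves 97.
May has 31 days (66 left).
June has 30 days (36 left).
July has 31 days (5 left).
5 days into August → August 5, 1975.

August 5, 1975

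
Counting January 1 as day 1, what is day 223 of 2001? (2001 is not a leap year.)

2001-08-11

January has 31 days (223 − 31 = 192 remain).
February has 28 days (192 − 28 = 164 remain).
March has 31 days (164 − 31 = 133 remain).
April has 30 days (133 − 30 = 103 remain).
May has 31 days (103 − 31 = 72 remain).
June has 30 days (72 − 30 = 42 remain).
July has 31 days (42 − 31 = 11 remain).
11 into August → August 11.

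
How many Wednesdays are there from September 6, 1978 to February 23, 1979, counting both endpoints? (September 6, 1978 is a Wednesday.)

September 6, 1978 is a Wednesday; the first Wednesday on or after it is September 6, 1978.
From September 6, 1978 to February 23, 1979: 24 + 31 + 30 + 31 + 31 + 23 = 170 days (rest of September, October, November, December, January, February).
170 ÷ 7 = 24 full weeks with remainder 2, so 24 more Wednesdays after the first → 25.

25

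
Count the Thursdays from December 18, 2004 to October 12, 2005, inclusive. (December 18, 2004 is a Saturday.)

December 18, 2004 is a Saturday; the first Thursday on or after it is December 23, 2004 (5 days later).
From December 23, 2004 to October 12, 2005: 8 + 31 + 28 + 31 + 30 + 31 + 30 + 31 + 31 + 30 + 12 = 293 days (rest of December, January, February, March, April, May, June, July, August, September, October).
293 ÷ 7 = 41 full weeks with remainder 6, so 41 more Thursdays after the first → 42.

42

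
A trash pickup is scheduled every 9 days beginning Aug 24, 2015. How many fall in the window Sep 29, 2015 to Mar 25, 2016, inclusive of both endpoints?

20

Occurrences land 9·i days after Aug 24, 2015 for i = 0, 1, 2, …
Sep 29, 2015 is 36 days after the start; 36 ÷ 9 = 4 remainder 0. First occurrence in the window: #5 on Sep 29, 2015 (4×9 = 36 days in).
Mar 25, 2016 is 214 days after the start; 214 ÷ 9 = 23 remainder 7. Last occurrence in the window: #24 on Mar 18, 2016.
Occurrences #5 through #24: 20 in total.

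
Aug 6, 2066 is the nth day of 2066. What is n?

218

Days in months before Aug: 31 + 28 + 31 + 30 + 31 + 30 + 31 = 212.
Plus 6 days into Aug → day 218.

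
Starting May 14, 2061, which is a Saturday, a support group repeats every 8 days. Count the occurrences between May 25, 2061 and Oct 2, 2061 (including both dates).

16

Occurrences land 8·i days after May 14, 2061 for i = 0, 1, 2, …
May 25, 2061 is 11 days after the start; 11 ÷ 8 = 1 remainder 3; since the remainder is 3, round up to i = 2. First occurrence in the window: #3 on May 30, 2061 (2×8 = 16 days in).
Oct 2, 2061 is 141 days after the start; 141 ÷ 8 = 17 remainder 5. Last occurrence in the window: #18 on Sep 27, 2061.
Occurrences #3 through #18: 16 in total.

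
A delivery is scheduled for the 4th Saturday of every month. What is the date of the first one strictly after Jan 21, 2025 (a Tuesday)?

Jan 2025 starts on a Wednesday; its first Saturday is the 4th, so the 4th Saturday is the 25th — Jan 25, 2025.
Jan 25, 2025 is after Jan 21, 2025, so that is the next one.

Jan 25, 2025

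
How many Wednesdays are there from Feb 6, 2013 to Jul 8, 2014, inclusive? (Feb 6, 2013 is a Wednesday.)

74

Feb 6, 2013 is a Wednesday; the first Wednesday on or after it is Feb 6, 2013.
From Feb 6, 2013 to Jul 8, 2014: 328 + 189 = 517 days (rest of 2013, to Jul 8, 2014 in 2014).
517 ÷ 7 = 73 full weeks with remainder 6, so 73 more Wednesdays after the first → 74.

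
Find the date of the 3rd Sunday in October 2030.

October 2030 begins on a Tuesday, so the first Sunday is October 6 (5 days later).
The 3rd Sunday is 2 weeks later: 6 + 14 = 20.

20 October 2030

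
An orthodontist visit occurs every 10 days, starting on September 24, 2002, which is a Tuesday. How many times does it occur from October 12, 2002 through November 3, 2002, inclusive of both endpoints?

Occurrences land 10·i days after September 24, 2002 for i = 0, 1, 2, …
October 12, 2002 is 18 days after the start; 18 ÷ 10 = 1 remainder 8; since the remainder is 8, round up to i = 2. First occurrence in the window: #3 on October 14, 2002 (2×10 = 20 days in).
November 3, 2002 is 40 days after the start; 40 ÷ 10 = 4 remainder 0. Last occurrence in the window: #5 on November 3, 2002.
Occurrences #3 through #5: 3 in total.

3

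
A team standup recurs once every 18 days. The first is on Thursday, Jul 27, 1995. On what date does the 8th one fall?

Nov 30, 1995

The 8th occurrence is 7 intervals after the first: 7 × 18 = 126 days after Jul 27, 1995.
Jul has 31 days — 4 days to the end of Jul leaves 122.
Aug has 31 days (91 left).
Sep has 30 days (61 left).
Oct has 31 days (30 left).
30 days into Nov → Nov 30, 1995.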